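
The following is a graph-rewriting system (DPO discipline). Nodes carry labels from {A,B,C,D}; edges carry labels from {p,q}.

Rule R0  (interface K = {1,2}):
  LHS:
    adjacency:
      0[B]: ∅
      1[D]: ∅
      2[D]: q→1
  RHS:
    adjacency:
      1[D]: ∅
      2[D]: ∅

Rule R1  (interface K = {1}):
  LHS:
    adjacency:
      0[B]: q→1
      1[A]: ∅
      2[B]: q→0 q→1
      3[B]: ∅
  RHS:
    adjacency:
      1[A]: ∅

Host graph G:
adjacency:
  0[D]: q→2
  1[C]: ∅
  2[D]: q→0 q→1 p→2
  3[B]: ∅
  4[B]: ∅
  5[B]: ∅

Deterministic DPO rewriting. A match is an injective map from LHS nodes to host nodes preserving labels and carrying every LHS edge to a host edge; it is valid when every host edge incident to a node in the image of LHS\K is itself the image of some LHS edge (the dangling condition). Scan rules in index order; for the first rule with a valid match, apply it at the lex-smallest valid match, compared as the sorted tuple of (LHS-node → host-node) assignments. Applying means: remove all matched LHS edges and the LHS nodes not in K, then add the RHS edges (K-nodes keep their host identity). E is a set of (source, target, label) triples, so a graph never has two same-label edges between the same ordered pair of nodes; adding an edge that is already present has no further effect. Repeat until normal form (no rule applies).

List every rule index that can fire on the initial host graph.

Answer: [R0]

Rewrite trace:
R0: 6 valid matches — {0↦3, 1↦0, 2↦2}, {0↦3, 1↦2, 2↦0}, {0↦4, 1↦0, 2↦2} (+3 more)
R1: no valid match — LHS pattern not found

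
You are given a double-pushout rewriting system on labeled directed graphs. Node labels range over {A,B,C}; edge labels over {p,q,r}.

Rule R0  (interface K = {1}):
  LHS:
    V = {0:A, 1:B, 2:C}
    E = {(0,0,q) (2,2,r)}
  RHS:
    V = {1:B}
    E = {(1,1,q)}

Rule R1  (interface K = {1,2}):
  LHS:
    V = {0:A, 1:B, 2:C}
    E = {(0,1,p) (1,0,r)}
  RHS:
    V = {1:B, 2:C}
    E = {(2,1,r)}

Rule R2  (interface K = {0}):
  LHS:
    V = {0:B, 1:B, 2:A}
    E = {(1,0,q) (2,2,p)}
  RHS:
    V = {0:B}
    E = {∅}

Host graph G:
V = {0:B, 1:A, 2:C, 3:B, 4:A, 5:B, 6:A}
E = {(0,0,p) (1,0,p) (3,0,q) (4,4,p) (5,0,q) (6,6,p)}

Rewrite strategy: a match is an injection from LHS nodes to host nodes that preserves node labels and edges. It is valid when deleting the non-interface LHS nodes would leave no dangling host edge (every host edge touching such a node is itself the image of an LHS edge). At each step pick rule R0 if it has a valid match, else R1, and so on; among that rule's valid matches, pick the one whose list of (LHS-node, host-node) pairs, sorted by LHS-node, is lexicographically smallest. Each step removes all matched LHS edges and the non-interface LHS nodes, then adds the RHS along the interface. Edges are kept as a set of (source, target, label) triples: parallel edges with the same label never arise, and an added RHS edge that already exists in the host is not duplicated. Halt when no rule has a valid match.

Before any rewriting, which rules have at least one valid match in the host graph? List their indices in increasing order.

R0: no valid match — LHS pattern not found
R1: no valid match — LHS pattern not found
R2: 4 valid matches — {0↦0, 1↦3, 2↦4}, {0↦0, 1↦3, 2↦6}, {0↦0, 1↦5, 2↦4} (+1 more)

Answer: [R2]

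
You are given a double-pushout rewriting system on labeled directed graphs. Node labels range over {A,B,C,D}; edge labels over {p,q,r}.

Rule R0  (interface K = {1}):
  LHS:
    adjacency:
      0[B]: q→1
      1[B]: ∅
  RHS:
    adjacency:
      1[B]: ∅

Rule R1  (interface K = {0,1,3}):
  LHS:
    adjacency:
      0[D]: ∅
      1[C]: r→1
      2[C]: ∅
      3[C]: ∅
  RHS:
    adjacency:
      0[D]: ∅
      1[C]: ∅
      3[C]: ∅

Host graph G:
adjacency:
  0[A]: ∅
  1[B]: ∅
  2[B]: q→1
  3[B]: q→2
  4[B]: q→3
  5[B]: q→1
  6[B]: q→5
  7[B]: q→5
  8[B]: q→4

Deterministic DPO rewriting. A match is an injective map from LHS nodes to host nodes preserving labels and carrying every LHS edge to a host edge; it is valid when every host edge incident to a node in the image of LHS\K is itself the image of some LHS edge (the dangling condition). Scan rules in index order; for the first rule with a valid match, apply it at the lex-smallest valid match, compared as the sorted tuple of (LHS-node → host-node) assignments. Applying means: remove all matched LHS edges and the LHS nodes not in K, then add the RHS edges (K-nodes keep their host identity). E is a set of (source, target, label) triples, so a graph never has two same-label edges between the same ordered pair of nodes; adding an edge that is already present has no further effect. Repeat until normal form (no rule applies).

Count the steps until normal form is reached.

Answer: 7

Derivation:
[0] host  ⇒  9 nodes, 7 edges  {2-q->1 3-q->2 4-q->3 5-q->1 6-q->5 7-q->5 8-q->4}
[1] R0 @ {0↦6, 1↦5}  ⇒  8 nodes, 6 edges  {2-q->1 3-q->2 4-q->3 5-q->1 7-q->5 8-q->4}
[2] R0 @ {0↦7, 1↦5}  ⇒  7 nodes, 5 edges  {2-q->1 3-q->2 4-q->3 5-q->1 8-q->4}
[3] R0 @ {0↦5, 1↦1}  ⇒  6 nodes, 4 edges  {2-q->1 3-q->2 4-q->3 8-q->4}
[4] R0 @ {0↦8, 1↦4}  ⇒  5 nodes, 3 edges  {2-q->1 3-q->2 4-q->3}
[5] R0 @ {0↦4, 1↦3}  ⇒  4 nodes, 2 edges  {2-q->1 3-q->2}
[6] R0 @ {0↦3, 1↦2}  ⇒  3 nodes, 1 edges  {2-q->1}
[7] R0 @ {0↦2, 1↦1}  ⇒  2 nodes, 0 edges  {∅}
normal form: no rule applies after step 7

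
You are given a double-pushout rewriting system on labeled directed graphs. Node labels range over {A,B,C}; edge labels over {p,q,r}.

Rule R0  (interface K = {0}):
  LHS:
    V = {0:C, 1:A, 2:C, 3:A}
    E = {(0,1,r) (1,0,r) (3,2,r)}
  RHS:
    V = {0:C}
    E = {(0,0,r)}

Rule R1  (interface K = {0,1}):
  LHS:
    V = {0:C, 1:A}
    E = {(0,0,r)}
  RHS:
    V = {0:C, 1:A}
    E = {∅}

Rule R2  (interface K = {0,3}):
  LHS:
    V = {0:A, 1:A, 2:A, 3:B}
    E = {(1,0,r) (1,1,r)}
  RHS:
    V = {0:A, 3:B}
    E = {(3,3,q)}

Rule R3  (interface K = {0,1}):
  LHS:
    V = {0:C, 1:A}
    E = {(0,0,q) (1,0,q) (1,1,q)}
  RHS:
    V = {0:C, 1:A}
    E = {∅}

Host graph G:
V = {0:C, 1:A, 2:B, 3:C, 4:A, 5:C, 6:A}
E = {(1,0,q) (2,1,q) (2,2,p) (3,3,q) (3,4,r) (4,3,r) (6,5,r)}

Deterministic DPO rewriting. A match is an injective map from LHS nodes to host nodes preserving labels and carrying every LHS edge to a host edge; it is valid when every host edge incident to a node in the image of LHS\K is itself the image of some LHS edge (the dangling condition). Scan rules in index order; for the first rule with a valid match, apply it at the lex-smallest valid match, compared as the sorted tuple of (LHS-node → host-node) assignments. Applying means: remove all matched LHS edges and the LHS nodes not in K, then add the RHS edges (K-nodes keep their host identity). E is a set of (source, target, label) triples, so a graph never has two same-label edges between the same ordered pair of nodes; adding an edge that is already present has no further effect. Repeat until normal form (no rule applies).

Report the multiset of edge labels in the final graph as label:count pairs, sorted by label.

Answer: p:1 q:3

Derivation:
start.  V:7 E:7  edges: 1-q->0 2-q->1 2-p->2 3-q->3 3-r->4 4-r->3 6-r->5
1. fire R0 via {0↦3, 1↦4, 2↦5, 3↦6}  →  V:4 E:5  edges: 1-q->0 2-q->1 2-p->2 3-q->3 3-r->3
2. fire R1 via {0↦3, 1↦1}  →  V:4 E:4  edges: 1-q->0 2-q->1 2-p->2 3-q->3
normal form: no rule applies after step 2
NF edges: [(1, 0, 'q'), (2, 1, 'q'), (2, 2, 'p'), (3, 3, 'q')]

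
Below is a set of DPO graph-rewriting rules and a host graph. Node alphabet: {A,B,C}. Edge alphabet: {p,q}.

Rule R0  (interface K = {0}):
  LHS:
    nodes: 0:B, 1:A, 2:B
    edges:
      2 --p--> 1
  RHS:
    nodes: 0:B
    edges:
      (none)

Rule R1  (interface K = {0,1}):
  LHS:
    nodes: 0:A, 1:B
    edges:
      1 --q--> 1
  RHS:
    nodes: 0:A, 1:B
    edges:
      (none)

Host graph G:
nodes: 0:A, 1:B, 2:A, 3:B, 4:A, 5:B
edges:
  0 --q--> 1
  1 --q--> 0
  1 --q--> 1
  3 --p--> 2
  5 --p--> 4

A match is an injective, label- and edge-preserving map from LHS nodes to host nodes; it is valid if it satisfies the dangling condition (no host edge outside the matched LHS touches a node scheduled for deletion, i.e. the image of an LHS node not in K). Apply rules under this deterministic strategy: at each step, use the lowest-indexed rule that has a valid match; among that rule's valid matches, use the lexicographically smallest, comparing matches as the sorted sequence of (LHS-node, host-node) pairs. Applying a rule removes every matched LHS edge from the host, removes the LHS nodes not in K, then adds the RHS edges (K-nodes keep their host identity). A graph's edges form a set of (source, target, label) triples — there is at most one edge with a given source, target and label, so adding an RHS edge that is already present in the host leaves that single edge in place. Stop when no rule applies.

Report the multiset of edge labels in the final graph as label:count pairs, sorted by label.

[0] host  ⇒  6 nodes, 5 edges  {0-q->1 1-q->0 1-q->1 3-p->2 5-p->4}
[1] R0 @ {0↦1, 1↦2, 2↦3}  ⇒  4 nodes, 4 edges  {0-q->1 1-q->0 1-q->1 5-p->4}
[2] R0 @ {0↦1, 1↦4, 2↦5}  ⇒  2 nodes, 3 edges  {0-q->1 1-q->0 1-q->1}
[3] R1 @ {0↦0, 1↦1}  ⇒  2 nodes, 2 edges  {0-q->1 1-q->0}
final graph: no rule applies after step 3
NF edges: [(0, 1, 'q'), (1, 0, 'q')]

Answer: q:2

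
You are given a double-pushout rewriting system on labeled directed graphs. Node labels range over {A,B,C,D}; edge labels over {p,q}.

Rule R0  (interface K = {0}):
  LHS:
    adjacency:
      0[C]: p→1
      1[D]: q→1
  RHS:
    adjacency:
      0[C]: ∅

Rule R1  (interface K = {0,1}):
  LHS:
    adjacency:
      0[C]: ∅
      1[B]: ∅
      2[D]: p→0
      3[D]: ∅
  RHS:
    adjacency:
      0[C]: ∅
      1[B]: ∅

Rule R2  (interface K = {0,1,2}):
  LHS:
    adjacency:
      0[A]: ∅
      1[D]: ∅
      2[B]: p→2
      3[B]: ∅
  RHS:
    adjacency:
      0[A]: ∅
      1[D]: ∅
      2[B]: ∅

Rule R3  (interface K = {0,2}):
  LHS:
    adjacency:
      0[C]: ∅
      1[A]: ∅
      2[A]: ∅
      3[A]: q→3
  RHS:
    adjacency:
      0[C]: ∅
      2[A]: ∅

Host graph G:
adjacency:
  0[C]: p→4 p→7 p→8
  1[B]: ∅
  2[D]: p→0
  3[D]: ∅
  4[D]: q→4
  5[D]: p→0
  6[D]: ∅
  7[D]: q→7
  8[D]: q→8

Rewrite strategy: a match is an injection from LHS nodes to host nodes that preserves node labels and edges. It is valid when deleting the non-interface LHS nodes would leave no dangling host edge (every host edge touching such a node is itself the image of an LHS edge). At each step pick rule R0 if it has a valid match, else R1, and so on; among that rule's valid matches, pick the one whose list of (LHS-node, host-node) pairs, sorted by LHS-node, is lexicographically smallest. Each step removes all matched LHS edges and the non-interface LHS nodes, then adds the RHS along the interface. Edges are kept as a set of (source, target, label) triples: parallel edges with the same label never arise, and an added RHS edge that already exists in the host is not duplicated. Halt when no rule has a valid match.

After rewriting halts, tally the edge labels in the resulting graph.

start.  V:9 E:8  edges: 0-p->4 0-p->7 0-p->8 2-p->0 4-q->4 5-p->0 7-q->7 8-q->8
1. fire R0 via {0↦0, 1↦4}  →  V:8 E:6  edges: 0-p->7 0-p->8 2-p->0 5-p->0 7-q->7 8-q->8
2. fire R0 via {0↦0, 1↦7}  →  V:7 E:4  edges: 0-p->8 2-p->0 5-p->0 8-q->8
3. fire R0 via {0↦0, 1↦8}  →  V:6 E:2  edges: 2-p->0 5-p->0
4. fire R1 via {0↦0, 1↦1, 2↦2, 3↦3}  →  V:4 E:1  edges: 5-p->0
5. fire R1 via {0↦0, 1↦1, 2↦5, 3↦6}  →  V:2 E:0  edges: ∅
final graph: no rule applies after step 5
NF edges: []

Answer: (no edges)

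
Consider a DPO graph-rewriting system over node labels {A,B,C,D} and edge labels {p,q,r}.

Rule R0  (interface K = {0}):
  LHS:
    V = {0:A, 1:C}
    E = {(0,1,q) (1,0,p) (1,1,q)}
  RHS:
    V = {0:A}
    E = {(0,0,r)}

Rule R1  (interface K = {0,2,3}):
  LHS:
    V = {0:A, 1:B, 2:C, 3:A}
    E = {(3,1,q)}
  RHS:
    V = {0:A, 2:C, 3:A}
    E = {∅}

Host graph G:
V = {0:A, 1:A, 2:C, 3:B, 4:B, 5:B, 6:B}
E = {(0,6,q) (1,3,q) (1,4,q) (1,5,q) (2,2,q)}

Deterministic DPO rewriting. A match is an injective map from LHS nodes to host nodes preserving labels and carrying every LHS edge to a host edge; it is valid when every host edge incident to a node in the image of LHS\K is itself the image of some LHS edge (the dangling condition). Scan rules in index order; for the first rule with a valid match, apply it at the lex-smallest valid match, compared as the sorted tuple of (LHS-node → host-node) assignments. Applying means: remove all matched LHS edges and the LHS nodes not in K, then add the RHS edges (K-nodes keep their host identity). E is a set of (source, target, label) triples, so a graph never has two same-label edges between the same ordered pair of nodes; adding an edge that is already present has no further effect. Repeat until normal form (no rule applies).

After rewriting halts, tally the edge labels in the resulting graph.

Answer: q:1

Derivation:
start.  V:7 E:5  edges: 0-q->6 1-q->3 1-q->4 1-q->5 2-q->2
1. fire R1 via {0↦0, 1↦3, 2↦2, 3↦1}  →  V:6 E:4  edges: 0-q->6 1-q->4 1-q->5 2-q->2
2. fire R1 via {0↦0, 1↦4, 2↦2, 3↦1}  →  V:5 E:3  edges: 0-q->6 1-q->5 2-q->2
3. fire R1 via {0↦0, 1↦5, 2↦2, 3↦1}  →  V:4 E:2  edges: 0-q->6 2-q->2
4. fire R1 via {0↦1, 1↦6, 2↦2, 3↦0}  →  V:3 E:1  edges: 2-q->2
normal form: no rule applies after step 4
NF edges: [(2, 2, 'q')]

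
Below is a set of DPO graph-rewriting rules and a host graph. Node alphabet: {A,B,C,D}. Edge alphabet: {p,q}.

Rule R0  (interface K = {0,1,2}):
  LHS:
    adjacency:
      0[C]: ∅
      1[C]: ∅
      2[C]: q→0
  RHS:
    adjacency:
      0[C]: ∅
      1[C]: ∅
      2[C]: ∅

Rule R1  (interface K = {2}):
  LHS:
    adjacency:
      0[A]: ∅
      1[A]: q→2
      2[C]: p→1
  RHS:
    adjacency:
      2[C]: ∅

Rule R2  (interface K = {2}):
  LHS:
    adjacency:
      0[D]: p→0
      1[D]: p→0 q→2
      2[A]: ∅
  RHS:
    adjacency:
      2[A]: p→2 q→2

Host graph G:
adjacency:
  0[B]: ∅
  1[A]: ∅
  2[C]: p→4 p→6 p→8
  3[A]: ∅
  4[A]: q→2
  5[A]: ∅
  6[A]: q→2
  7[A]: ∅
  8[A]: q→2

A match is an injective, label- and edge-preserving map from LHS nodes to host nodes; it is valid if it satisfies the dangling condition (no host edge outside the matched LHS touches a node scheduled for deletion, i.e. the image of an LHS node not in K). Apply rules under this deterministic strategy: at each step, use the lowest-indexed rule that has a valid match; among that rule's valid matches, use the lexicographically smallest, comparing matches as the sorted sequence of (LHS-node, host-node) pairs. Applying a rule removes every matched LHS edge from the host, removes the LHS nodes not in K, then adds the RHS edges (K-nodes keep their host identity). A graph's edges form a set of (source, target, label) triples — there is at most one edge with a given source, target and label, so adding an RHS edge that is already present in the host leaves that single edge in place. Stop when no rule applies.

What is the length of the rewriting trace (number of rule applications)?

initial: |V|=9 |E|=6  E = 2-p->4 2-p->6 2-p->8 4-q->2 6-q->2 8-q->2
step 1: apply R1 at {0↦1, 1↦4, 2↦2}  → |V|=7 |E|=4  E = 2-p->6 2-p->8 6-q->2 8-q->2
step 2: apply R1 at {0↦3, 1↦6, 2↦2}  → |V|=5 |E|=2  E = 2-p->8 8-q->2
step 3: apply R1 at {0↦5, 1↦8, 2↦2}  → |V|=3 |E|=0  E = ∅
halt: no rule applies after step 3

Answer: 3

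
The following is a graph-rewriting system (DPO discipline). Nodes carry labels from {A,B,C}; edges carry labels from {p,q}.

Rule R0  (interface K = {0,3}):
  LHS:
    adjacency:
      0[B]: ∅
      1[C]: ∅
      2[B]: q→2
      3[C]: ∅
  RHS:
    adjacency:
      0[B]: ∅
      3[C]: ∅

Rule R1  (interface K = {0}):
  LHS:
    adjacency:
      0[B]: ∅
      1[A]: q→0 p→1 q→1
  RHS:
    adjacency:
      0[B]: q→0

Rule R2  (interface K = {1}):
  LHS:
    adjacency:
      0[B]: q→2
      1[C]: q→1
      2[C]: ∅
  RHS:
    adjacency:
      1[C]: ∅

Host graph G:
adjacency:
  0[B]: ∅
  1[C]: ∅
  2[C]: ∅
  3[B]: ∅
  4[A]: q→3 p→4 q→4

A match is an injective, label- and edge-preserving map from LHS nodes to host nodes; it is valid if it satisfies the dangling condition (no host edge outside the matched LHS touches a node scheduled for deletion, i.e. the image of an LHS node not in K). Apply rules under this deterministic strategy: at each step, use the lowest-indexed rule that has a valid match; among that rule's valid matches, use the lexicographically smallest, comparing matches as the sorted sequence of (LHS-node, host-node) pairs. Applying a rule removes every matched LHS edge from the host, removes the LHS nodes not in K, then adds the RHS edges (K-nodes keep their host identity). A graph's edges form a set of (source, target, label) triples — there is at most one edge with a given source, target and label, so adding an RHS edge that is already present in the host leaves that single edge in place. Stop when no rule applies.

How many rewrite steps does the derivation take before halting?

Answer: 2

Steps:
initial: |V|=5 |E|=3  E = 4-q->3 4-p->4 4-q->4
step 1: apply R1 at {0↦3, 1↦4}  → |V|=4 |E|=1  E = 3-q->3
step 2: apply R0 at {0↦0, 1↦1, 2↦3, 3↦2}  → |V|=2 |E|=0  E = ∅
final graph: no rule applies after step 2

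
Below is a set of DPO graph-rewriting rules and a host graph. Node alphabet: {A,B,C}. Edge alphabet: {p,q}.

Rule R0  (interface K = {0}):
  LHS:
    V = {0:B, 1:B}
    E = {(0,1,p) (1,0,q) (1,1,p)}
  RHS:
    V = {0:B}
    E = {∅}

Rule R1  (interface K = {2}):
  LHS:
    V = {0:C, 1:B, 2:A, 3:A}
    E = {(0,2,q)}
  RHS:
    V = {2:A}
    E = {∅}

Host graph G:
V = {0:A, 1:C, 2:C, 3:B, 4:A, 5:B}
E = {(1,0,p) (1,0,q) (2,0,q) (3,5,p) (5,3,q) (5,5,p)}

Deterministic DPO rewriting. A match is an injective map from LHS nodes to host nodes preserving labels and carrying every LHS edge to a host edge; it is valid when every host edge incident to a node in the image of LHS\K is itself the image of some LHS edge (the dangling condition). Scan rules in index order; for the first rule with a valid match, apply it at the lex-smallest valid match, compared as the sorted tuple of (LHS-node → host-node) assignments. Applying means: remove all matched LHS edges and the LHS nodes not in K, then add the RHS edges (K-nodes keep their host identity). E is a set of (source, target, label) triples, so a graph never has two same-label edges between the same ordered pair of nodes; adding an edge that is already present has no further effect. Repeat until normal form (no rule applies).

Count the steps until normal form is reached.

start.  V:6 E:6  edges: 1-p->0 1-q->0 2-q->0 3-p->5 5-q->3 5-p->5
1. fire R0 via {0↦3, 1↦5}  →  V:5 E:3  edges: 1-p->0 1-q->0 2-q->0
2. fire R1 via {0↦2, 1↦3, 2↦0, 3↦4}  →  V:2 E:2  edges: 1-p->0 1-q->0
normal form: no rule applies after step 2

Answer: 2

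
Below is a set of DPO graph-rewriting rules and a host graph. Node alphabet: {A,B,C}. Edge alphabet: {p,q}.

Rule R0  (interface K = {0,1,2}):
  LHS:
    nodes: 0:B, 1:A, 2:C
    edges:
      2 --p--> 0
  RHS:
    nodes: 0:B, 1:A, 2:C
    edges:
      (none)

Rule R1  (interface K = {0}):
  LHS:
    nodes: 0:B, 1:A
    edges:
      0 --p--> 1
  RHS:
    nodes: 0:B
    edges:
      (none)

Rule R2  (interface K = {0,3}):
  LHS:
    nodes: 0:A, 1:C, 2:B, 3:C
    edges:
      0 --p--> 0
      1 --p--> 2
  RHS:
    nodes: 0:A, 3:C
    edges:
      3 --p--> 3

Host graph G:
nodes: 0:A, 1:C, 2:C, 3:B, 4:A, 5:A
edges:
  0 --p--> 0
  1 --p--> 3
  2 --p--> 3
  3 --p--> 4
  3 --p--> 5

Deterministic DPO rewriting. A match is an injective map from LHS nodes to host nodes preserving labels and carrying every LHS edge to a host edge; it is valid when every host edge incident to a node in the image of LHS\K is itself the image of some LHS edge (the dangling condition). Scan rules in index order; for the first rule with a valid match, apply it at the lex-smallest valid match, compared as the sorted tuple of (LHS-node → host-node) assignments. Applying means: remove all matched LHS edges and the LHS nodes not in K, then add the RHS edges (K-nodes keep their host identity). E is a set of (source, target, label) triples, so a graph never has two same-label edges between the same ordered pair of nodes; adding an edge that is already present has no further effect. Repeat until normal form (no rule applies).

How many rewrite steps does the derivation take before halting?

Answer: 4

Derivation:
[0] host  ⇒  6 nodes, 5 edges  {0-p->0 1-p->3 2-p->3 3-p->4 3-p->5}
[1] R0 @ {0↦3, 1↦0, 2↦1}  ⇒  6 nodes, 4 edges  {0-p->0 2-p->3 3-p->4 3-p->5}
[2] R0 @ {0↦3, 1↦0, 2↦2}  ⇒  6 nodes, 3 edges  {0-p->0 3-p->4 3-p->5}
[3] R1 @ {0↦3, 1↦4}  ⇒  5 nodes, 2 edges  {0-p->0 3-p->5}
[4] R1 @ {0↦3, 1↦5}  ⇒  4 nodes, 1 edges  {0-p->0}
normal form: no rule applies after step 4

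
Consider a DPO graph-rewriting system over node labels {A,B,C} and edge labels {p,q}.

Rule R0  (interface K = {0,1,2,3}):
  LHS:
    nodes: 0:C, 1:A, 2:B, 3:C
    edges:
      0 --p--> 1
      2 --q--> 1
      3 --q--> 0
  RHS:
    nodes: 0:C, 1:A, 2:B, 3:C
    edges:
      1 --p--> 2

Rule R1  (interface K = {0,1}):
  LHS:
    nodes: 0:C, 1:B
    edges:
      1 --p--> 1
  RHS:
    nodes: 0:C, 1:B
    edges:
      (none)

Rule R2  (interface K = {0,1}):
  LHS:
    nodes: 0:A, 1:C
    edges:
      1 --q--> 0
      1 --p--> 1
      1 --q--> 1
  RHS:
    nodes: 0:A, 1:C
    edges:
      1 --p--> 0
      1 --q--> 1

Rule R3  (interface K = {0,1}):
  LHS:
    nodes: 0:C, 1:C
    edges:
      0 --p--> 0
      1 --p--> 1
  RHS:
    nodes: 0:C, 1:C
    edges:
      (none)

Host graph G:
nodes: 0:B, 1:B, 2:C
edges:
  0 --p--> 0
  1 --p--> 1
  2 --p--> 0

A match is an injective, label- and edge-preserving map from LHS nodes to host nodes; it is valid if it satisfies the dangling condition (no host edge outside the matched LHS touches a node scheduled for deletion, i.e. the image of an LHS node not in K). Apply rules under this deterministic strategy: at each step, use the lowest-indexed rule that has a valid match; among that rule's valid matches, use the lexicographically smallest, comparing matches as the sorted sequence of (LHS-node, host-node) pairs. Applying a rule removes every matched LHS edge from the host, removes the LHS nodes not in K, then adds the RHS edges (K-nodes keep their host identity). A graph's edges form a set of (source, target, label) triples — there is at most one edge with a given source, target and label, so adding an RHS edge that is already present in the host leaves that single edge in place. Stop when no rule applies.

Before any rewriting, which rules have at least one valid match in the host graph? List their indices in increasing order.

Answer: [R1]

Derivation:
R0: no valid match — LHS pattern not found
R1: 2 valid matches — {0↦2, 1↦0}, {0↦2, 1↦1}
R2: no valid match — LHS pattern not found
R3: no valid match — LHS pattern not found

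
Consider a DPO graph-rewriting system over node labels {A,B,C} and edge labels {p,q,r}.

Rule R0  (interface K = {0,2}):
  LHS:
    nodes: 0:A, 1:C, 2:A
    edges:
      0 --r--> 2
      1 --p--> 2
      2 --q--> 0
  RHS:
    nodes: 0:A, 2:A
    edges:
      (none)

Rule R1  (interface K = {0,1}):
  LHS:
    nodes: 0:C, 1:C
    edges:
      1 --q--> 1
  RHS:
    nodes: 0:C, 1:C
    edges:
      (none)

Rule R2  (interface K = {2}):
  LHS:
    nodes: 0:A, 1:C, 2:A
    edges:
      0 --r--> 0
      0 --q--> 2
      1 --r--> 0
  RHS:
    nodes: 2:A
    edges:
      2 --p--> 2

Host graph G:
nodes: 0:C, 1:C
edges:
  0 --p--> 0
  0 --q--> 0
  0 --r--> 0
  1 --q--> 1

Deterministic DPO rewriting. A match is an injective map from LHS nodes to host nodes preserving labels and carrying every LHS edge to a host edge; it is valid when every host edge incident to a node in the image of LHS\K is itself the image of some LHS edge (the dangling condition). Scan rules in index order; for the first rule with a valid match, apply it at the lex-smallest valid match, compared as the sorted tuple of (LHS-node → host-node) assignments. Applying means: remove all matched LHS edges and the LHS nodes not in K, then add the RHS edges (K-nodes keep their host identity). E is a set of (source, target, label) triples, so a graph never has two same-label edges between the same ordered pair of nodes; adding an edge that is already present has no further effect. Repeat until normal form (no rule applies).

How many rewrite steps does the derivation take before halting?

Answer: 2

Rewrite trace:
[0] host  ⇒  2 nodes, 4 edges  {0-p->0 0-q->0 0-r->0 1-q->1}
[1] R1 @ {0↦0, 1↦1}  ⇒  2 nodes, 3 edges  {0-p->0 0-q->0 0-r->0}
[2] R1 @ {0↦1, 1↦0}  ⇒  2 nodes, 2 edges  {0-p->0 0-r->0}
halt: no rule applies after step 2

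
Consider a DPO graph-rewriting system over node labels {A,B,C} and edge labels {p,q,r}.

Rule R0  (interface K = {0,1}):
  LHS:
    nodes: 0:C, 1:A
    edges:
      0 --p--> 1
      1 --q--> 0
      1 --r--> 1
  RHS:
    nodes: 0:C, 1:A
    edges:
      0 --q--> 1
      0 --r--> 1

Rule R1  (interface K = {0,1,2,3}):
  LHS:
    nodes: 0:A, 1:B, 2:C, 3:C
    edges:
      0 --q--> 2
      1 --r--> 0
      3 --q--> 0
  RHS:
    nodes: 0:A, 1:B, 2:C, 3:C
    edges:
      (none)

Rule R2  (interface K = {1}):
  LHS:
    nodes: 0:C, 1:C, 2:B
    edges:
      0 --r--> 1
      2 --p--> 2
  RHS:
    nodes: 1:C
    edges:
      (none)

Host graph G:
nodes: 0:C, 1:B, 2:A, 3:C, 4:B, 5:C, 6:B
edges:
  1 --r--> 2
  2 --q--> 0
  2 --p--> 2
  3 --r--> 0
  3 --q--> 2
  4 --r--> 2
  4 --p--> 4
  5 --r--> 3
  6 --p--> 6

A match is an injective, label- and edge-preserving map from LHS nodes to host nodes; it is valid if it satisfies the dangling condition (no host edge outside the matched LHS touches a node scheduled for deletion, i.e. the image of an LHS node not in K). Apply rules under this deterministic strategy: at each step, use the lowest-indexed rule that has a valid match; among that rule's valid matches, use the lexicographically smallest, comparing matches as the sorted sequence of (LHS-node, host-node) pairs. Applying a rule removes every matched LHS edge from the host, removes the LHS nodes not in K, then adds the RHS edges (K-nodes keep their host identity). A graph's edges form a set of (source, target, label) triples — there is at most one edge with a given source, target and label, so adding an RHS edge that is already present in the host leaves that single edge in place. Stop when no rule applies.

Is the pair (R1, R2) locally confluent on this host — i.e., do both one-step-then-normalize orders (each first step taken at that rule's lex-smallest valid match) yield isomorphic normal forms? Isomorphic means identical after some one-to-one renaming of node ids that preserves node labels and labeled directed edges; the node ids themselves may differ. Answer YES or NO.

branch R1-first: apply at {0↦2, 1↦1, 2↦0, 3↦3} → |E|=6, then 1 more step(s) → NF |V|=5 |E|=4 V={0:C, 1:B, 2:A, 3:C, 4:B} E=2-p->2 3-r->0 4-r->2 4-p->4
branch R2-first: apply at {0↦5, 1↦3, 2↦6} → |E|=7, then 1 more step(s) → NF |V|=5 |E|=4 V={0:C, 1:B, 2:A, 3:C, 4:B} E=2-p->2 3-r->0 4-r->2 4-p->4
graphs isomorphic (equal up to label-preserving node renaming)

Answer: YES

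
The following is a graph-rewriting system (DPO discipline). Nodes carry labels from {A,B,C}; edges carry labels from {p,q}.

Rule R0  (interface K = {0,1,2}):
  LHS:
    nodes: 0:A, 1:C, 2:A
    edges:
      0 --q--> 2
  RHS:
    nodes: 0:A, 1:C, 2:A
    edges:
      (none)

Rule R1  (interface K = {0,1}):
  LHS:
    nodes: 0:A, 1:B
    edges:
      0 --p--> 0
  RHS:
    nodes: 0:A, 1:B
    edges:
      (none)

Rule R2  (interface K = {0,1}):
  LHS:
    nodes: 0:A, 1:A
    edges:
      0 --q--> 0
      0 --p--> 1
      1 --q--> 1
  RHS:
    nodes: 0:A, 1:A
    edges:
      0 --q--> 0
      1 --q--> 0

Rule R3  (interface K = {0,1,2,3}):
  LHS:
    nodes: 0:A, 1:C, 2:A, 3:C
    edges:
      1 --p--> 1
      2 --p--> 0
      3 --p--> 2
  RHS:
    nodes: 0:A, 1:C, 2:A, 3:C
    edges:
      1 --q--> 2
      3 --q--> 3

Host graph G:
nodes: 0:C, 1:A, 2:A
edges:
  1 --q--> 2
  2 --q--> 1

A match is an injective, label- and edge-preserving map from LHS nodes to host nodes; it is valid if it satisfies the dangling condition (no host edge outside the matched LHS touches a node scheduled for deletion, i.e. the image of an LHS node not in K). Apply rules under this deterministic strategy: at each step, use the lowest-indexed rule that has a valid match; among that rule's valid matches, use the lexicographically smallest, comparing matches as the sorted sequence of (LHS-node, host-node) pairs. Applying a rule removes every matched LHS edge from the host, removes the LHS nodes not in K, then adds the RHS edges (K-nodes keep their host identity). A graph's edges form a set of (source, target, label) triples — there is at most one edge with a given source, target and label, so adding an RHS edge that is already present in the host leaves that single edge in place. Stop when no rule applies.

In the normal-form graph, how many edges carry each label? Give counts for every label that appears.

initial: |V|=3 |E|=2  E = 1-q->2 2-q->1
step 1: apply R0 at {0↦1, 1↦0, 2↦2}  → |V|=3 |E|=1  E = 2-q->1
step 2: apply R0 at {0↦2, 1↦0, 2↦1}  → |V|=3 |E|=0  E = ∅
final graph: no rule applies after step 2
NF edges: []

Answer: (no edges)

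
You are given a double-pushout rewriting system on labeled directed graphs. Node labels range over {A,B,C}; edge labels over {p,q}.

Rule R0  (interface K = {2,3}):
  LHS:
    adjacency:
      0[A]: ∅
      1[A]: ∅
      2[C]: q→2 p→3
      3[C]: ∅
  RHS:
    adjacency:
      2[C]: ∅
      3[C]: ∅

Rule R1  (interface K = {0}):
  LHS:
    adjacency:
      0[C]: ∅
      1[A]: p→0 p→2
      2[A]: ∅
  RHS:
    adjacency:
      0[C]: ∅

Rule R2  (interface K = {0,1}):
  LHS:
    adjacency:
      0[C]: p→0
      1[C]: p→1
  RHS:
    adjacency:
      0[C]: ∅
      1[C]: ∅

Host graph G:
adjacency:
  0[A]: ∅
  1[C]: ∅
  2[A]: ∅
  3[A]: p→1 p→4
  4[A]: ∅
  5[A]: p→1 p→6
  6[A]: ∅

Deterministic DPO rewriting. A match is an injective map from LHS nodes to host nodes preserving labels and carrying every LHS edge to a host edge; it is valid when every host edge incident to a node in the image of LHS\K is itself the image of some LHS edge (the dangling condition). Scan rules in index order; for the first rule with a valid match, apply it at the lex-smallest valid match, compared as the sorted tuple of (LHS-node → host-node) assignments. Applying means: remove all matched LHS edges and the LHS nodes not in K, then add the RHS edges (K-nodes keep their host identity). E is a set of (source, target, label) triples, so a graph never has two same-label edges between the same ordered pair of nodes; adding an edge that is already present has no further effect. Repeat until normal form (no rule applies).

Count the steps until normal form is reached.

Answer: 2

Steps:
[0] host  ⇒  7 nodes, 4 edges  {3-p->1 3-p->4 5-p->1 5-p->6}
[1] R1 @ {0↦1, 1↦3, 2↦4}  ⇒  5 nodes, 2 edges  {5-p->1 5-p->6}
[2] R1 @ {0↦1, 1↦5, 2↦6}  ⇒  3 nodes, 0 edges  {∅}
final graph: no rule applies after step 2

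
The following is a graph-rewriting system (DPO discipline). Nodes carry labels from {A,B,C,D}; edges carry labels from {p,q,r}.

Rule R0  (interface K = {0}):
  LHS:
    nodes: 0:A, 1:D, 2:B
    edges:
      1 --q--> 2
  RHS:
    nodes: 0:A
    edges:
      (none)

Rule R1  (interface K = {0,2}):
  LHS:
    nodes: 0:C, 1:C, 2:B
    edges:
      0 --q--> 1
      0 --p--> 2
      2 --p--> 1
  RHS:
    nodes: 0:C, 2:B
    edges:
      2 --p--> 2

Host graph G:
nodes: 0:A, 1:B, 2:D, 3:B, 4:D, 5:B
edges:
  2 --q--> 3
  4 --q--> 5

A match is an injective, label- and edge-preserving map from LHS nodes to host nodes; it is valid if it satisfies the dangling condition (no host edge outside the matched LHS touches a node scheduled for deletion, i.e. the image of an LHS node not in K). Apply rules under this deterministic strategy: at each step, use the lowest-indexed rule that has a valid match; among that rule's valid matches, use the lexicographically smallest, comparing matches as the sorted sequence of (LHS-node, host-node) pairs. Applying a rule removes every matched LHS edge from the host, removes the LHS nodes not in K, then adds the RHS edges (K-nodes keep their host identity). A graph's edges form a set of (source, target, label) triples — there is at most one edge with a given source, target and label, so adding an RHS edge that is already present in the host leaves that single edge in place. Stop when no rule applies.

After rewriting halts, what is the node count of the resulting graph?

Answer: 2

Steps:
start.  V:6 E:2  edges: 2-q->3 4-q->5
1. fire R0 via {0↦0, 1↦2, 2↦3}  →  V:4 E:1  edges: 4-q->5
2. fire R0 via {0↦0, 1↦4, 2↦5}  →  V:2 E:0  edges: ∅
normal form: no rule applies after step 2
NF nodes: {0:A, 1:B}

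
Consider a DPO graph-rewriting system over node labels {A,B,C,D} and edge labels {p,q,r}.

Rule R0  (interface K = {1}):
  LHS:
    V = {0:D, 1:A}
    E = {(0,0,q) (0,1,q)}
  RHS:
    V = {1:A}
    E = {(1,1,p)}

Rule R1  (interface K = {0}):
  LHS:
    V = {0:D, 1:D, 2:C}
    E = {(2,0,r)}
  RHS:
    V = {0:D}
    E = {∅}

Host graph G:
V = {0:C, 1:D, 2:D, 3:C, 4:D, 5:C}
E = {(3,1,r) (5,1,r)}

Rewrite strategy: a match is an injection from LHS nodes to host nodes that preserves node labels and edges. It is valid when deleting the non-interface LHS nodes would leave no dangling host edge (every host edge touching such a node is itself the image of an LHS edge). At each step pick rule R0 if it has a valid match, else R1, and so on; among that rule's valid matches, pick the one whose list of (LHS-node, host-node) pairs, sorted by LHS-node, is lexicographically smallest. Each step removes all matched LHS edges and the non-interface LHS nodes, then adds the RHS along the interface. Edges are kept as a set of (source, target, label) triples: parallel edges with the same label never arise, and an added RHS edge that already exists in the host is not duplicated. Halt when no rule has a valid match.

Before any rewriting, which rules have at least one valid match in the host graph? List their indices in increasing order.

Answer: [R1]

Rewrite trace:
R0: no valid match — LHS pattern not found
R1: 4 valid matches — {0↦1, 1↦2, 2↦3}, {0↦1, 1↦2, 2↦5}, {0↦1, 1↦4, 2↦3} (+1 more)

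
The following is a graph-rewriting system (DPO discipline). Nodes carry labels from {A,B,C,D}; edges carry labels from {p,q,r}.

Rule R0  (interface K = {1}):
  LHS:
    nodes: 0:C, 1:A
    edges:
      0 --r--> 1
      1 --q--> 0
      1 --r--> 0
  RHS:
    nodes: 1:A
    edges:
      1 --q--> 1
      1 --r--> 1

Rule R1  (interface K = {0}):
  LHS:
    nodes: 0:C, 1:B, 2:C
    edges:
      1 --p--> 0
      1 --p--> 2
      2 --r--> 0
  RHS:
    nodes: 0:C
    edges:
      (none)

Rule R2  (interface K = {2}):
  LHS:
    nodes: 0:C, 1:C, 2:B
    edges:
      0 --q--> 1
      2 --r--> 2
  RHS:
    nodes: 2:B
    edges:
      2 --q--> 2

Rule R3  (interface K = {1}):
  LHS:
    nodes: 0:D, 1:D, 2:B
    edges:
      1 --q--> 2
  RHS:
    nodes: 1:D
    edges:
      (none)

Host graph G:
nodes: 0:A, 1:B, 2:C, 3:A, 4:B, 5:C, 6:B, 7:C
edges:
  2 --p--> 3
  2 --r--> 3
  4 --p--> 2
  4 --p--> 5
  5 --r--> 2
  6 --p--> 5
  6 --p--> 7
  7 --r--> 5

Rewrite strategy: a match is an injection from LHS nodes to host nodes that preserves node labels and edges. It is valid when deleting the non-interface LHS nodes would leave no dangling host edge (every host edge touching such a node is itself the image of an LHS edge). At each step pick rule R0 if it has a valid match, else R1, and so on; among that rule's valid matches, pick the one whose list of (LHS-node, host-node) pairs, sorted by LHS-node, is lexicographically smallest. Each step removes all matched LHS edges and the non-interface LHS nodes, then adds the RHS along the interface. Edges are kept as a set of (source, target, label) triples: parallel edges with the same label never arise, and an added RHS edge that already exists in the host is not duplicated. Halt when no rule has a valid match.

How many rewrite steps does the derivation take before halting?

[0] host  ⇒  8 nodes, 8 edges  {2-p->3 2-r->3 4-p->2 4-p->5 5-r->2 6-p->5 6-p->7 7-r->5}
[1] R1 @ {0↦5, 1↦6, 2↦7}  ⇒  6 nodes, 5 edges  {2-p->3 2-r->3 4-p->2 4-p->5 5-r->2}
[2] R1 @ {0↦2, 1↦4, 2↦5}  ⇒  4 nodes, 2 edges  {2-p->3 2-r->3}
final graph: no rule applies after step 2

Answer: 2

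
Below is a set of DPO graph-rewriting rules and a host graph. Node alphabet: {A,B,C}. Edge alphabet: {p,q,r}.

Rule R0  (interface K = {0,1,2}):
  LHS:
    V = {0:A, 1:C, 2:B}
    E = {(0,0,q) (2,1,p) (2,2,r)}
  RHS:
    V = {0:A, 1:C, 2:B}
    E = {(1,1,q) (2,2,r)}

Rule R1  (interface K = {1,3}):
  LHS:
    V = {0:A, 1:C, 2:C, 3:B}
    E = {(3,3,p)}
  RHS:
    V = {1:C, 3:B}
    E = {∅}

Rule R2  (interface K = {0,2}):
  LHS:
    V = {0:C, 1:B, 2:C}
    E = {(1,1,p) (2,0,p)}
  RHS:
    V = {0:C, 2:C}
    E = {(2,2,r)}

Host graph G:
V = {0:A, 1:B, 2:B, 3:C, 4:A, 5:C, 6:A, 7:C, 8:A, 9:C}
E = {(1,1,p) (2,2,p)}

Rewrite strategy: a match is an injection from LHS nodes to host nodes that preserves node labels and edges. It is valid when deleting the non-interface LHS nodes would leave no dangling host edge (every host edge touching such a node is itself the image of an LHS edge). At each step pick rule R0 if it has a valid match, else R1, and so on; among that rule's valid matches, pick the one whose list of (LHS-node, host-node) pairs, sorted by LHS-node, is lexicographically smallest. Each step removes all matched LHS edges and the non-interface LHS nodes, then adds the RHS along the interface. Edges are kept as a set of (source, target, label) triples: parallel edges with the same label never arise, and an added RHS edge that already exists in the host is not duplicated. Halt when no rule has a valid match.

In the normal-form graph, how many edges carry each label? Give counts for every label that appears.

[0] host  ⇒  10 nodes, 2 edges  {1-p->1 2-p->2}
[1] R1 @ {0↦0, 1↦3, 2↦5, 3↦1}  ⇒  8 nodes, 1 edges  {2-p->2}
[2] R1 @ {0↦4, 1↦3, 2↦7, 3↦2}  ⇒  6 nodes, 0 edges  {∅}
halt: no rule applies after step 2
NF edges: []

Answer: (no edges)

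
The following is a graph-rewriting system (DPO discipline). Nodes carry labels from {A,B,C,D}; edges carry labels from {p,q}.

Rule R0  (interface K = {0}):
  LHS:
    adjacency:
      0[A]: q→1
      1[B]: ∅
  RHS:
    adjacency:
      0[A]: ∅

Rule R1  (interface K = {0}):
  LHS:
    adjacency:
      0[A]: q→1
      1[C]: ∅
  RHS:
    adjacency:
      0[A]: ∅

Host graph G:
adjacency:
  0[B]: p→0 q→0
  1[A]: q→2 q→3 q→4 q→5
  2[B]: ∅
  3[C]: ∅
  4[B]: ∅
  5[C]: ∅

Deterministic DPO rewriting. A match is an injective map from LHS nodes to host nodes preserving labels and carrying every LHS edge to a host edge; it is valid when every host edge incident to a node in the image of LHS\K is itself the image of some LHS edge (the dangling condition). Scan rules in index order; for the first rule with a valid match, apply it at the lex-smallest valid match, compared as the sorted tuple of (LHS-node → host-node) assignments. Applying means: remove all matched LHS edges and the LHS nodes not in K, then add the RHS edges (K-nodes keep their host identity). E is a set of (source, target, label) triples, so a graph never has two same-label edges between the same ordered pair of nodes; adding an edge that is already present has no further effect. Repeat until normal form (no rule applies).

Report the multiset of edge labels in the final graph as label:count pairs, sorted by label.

start.  V:6 E:6  edges: 0-p->0 0-q->0 1-q->2 1-q->3 1-q->4 1-q->5
1. fire R0 via {0↦1, 1↦2}  →  V:5 E:5  edges: 0-p->0 0-q->0 1-q->3 1-q->4 1-q->5
2. fire R0 via {0↦1, 1↦4}  →  V:4 E:4  edges: 0-p->0 0-q->0 1-q->3 1-q->5
3. fire R1 via {0↦1, 1↦3}  →  V:3 E:3  edges: 0-p->0 0-q->0 1-q->5
4. fire R1 via {0↦1, 1↦5}  →  V:2 E:2  edges: 0-p->0 0-q->0
final graph: no rule applies after step 4
NF edges: [(0, 0, 'p'), (0, 0, 'q')]

Answer: p:1 q:1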